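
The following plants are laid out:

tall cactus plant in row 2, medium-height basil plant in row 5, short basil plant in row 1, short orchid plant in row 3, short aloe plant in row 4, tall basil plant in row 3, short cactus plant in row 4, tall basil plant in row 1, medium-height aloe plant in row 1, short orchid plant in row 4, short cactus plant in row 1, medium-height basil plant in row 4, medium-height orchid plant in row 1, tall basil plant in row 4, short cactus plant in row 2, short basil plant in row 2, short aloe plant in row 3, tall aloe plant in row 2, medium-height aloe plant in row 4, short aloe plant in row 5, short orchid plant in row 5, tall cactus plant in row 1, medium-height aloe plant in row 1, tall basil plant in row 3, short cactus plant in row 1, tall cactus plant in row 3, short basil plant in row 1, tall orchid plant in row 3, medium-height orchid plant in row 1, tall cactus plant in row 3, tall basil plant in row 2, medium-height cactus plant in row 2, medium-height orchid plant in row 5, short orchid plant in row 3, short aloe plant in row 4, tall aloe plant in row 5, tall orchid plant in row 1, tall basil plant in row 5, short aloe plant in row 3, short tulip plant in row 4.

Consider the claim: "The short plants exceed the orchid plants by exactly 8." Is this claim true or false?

True

short plants: 17.
orchid plants: 9.
The claim requires 17 − 9 (= 8) to equal 8, which holds.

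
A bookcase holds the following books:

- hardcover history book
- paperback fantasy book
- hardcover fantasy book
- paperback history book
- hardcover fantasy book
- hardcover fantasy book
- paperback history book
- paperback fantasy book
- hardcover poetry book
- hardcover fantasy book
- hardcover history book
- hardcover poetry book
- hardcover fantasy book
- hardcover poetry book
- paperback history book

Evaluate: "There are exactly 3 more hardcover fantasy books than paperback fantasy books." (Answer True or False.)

True

|hardcover fantasy books| = 5.
|paperback fantasy books| = 2.
The claim requires 5 − 2 (= 3) to equal 3, which holds.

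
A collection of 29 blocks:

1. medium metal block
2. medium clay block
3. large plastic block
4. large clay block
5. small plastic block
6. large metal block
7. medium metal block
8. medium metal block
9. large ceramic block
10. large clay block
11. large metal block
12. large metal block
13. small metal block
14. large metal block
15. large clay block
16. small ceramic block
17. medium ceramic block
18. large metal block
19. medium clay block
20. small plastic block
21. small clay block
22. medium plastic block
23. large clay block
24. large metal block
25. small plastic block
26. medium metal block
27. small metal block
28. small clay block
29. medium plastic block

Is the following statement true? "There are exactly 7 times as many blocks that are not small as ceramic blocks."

|blocks that are not small| = 21.
|ceramic blocks| = 3.
The claim requires 21 = 7 × 3 = 21, which holds.

True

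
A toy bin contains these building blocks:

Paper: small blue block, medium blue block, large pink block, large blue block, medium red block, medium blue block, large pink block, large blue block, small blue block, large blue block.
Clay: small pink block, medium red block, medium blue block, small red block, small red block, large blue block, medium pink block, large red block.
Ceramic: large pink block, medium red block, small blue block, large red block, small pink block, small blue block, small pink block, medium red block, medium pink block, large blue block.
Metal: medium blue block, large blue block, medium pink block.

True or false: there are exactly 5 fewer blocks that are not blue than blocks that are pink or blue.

False

blocks that are not blue: 17.
blocks that are pink or blue: 23.
The claim requires 23 − 17 (= 6) to equal 5, which does not hold.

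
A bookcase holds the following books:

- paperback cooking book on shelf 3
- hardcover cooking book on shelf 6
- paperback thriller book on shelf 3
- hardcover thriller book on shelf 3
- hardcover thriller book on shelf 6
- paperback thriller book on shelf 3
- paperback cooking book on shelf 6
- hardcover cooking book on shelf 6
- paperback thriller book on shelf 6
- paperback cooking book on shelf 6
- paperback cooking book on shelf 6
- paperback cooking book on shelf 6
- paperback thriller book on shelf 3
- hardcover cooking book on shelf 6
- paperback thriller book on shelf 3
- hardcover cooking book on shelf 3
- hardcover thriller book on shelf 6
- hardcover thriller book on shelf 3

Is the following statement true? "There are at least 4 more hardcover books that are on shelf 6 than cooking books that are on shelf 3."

False

There are 5 hardcover books on shelf 6.
There are 2 cooking books on shelf 3.
The claim requires 5 − 2 = 3 ≥ 4, which does not hold.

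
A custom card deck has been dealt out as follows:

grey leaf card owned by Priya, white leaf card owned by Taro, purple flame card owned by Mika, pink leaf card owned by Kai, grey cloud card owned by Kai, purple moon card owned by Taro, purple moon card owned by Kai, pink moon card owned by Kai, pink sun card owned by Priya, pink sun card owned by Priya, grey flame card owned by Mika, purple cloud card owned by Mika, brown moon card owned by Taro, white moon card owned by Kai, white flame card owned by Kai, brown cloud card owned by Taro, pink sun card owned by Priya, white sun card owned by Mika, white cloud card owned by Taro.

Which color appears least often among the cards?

Counts by color: white 5, pink 5, purple 4, grey 3, brown 2.
The minimum is 2, held uniquely by brown.

brown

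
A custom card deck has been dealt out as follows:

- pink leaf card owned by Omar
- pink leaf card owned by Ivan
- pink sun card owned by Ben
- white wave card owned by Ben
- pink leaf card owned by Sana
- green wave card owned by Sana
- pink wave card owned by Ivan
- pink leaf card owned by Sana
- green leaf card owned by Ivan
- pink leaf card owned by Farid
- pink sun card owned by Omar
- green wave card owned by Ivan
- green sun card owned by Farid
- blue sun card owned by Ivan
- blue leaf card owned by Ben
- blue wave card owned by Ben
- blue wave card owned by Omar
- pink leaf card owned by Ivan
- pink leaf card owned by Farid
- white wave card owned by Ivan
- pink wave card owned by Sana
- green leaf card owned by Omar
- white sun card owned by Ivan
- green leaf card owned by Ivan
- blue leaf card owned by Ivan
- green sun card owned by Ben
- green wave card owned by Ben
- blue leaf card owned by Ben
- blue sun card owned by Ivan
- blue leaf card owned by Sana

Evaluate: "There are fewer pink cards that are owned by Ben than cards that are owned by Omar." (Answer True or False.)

pink cards owned by Ben: 1.
cards owned by Omar: 4.
The claim requires 1 < 4, which holds.

True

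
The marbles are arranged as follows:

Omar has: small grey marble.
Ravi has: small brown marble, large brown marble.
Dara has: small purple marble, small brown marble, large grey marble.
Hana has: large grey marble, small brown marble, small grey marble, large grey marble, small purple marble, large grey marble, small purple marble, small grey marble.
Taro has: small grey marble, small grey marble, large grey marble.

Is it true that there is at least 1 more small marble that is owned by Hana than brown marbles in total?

True

small marbles owned by Hana: 5.
brown marbles: 4.
The claim requires 5 − 4 = 1 ≥ 1, which holds.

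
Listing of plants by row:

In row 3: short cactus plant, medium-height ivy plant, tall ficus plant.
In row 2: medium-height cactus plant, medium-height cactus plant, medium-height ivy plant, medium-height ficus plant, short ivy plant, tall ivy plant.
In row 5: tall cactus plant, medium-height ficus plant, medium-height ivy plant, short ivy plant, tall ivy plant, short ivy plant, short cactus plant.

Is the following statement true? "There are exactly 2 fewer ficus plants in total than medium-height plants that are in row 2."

ficus plants: 3.
medium-height plants in row 2: 4.
The claim requires 4 − 3 (= 1) to equal 2, which does not hold.

False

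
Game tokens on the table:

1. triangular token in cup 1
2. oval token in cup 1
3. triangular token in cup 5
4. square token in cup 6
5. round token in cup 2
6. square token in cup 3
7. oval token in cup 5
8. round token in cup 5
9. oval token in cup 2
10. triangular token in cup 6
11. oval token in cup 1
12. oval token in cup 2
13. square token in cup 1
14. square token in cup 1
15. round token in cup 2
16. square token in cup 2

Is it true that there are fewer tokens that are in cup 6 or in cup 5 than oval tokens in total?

|tokens in cup 6 or in cup 5| = 5.
|oval tokens| = 5.
The claim requires 5 < 5, which does not hold.

False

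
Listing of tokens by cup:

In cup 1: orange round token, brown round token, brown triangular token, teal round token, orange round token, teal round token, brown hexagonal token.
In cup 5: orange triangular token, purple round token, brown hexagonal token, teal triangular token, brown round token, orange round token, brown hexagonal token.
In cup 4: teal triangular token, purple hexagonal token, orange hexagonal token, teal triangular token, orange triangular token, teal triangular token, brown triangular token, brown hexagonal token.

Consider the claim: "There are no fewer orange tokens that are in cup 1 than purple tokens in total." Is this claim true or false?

True

There are 2 orange tokens in cup 1.
There are 2 purple tokens.
The claim requires 2 ≥ 2, which holds.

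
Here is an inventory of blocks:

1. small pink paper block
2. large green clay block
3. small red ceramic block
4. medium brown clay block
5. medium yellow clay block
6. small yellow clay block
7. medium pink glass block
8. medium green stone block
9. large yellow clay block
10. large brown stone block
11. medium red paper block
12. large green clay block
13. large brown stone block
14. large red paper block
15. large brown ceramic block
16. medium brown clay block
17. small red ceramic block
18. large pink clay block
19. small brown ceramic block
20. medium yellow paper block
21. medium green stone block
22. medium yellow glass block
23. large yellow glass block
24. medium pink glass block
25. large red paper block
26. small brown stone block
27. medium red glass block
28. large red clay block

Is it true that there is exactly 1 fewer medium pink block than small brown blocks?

|medium pink blocks| = 2.
|small brown blocks| = 2.
The claim requires 2 − 2 (= 0) to equal 1, which does not hold.

False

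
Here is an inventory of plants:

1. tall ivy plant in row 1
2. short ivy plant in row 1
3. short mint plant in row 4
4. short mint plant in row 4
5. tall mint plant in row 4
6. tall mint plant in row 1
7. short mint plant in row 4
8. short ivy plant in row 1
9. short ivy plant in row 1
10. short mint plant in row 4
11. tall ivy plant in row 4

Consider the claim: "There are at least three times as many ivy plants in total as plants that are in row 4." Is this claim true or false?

|ivy plants| = 5.
|plants in row 4| = 6.
The claim requires 5 ≥ 3 × 6 = 18, which does not hold.

False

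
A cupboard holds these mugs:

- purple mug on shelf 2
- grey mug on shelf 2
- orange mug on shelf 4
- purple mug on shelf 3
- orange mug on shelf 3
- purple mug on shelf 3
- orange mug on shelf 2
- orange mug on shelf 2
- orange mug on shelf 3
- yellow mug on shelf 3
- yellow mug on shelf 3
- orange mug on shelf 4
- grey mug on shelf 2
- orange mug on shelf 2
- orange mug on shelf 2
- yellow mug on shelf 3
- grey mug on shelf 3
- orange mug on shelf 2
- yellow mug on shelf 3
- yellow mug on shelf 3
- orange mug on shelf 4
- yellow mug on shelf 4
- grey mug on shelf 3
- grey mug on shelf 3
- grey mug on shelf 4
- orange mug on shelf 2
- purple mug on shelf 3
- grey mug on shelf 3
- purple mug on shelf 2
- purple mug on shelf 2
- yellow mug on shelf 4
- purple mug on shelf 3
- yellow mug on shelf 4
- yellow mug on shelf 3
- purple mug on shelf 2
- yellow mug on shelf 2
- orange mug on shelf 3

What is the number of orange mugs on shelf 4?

3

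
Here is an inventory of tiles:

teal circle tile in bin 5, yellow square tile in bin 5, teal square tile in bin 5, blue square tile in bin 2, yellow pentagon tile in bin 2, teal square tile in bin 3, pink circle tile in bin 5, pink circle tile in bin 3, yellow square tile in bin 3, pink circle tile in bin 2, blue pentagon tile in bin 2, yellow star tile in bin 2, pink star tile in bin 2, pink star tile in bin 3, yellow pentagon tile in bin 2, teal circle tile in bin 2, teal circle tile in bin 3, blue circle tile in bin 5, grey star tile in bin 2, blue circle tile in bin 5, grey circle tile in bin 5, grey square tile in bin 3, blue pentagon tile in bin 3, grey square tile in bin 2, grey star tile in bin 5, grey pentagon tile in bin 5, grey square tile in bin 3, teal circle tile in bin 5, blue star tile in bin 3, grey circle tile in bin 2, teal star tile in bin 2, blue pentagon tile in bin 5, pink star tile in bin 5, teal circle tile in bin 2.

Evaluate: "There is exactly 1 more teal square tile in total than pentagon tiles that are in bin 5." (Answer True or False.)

False

|teal square tiles| = 2.
|pentagon tiles in bin 5| = 2.
The claim requires 2 − 2 (= 0) to equal 1, which does not hold.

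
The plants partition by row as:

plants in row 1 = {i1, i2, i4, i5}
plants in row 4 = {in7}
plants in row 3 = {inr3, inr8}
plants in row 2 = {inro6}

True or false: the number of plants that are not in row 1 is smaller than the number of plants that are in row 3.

There are 4 plants that are not in row 1.
There are 2 plants in row 3.
The claim requires 4 < 2, which does not hold.

False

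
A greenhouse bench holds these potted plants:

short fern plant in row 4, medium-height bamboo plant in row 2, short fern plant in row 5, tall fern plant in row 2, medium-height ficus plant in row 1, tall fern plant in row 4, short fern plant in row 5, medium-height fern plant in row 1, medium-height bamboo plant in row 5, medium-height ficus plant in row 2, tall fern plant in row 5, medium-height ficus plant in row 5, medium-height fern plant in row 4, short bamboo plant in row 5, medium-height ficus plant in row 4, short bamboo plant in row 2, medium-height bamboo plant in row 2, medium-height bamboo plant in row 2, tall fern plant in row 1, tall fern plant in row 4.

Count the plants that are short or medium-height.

15

medium-height: 10; short: 5; together 10 + 5 = 15.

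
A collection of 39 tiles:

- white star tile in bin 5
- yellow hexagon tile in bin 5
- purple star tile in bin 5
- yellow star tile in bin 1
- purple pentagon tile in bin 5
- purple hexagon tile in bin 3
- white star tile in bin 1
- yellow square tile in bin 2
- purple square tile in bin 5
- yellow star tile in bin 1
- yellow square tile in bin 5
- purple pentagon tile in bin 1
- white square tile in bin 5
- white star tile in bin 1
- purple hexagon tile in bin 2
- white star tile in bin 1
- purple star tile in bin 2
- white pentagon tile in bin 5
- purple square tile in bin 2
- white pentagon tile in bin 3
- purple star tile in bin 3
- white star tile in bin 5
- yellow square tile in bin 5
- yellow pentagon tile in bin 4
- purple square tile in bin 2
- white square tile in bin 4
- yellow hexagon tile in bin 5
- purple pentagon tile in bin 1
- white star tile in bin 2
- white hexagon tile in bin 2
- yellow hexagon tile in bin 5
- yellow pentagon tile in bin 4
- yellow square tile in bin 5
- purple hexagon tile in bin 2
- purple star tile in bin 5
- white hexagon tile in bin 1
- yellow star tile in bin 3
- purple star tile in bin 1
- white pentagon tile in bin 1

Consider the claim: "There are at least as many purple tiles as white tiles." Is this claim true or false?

|purple tiles| = 14.
|white tiles| = 13.
The claim requires 14 ≥ 13, which holds.

True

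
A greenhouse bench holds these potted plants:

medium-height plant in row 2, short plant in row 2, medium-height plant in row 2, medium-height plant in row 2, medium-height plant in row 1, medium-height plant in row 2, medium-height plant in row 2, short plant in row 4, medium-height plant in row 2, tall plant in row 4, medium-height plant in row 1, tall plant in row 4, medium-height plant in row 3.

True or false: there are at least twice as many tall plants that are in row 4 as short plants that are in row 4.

True

tall plants in row 4: 2.
short plants in row 4: 1.
The claim requires 2 ≥ 2 × 1 = 2, which holds.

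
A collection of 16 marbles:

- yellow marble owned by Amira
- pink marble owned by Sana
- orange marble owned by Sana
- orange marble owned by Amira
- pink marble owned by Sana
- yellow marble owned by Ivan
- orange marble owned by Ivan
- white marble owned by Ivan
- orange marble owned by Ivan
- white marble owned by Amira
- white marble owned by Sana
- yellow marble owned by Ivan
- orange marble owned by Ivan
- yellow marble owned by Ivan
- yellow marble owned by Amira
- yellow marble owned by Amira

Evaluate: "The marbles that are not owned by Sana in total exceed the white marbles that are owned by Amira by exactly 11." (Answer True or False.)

True

|marbles that are not owned by Sana| = 12.
|white marbles owned by Amira| = 1.
The claim requires 12 − 1 (= 11) to equal 11, which holds.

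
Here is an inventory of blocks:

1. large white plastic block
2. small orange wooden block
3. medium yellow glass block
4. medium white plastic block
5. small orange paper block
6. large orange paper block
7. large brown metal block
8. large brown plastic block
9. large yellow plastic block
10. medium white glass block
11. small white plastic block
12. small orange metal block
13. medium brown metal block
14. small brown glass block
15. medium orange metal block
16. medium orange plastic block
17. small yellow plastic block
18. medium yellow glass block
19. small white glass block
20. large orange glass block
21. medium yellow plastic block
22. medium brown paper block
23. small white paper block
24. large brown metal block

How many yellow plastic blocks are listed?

3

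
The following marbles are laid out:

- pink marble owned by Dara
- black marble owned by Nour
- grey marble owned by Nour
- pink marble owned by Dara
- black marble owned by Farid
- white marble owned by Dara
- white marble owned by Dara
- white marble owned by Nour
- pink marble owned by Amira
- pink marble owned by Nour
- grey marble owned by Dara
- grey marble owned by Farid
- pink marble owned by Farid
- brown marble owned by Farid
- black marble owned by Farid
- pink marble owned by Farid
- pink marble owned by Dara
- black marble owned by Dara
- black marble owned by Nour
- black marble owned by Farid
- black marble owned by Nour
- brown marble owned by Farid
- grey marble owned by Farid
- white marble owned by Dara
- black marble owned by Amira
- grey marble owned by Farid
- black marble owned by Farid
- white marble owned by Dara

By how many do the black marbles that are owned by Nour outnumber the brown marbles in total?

black marbles owned by Nour: 3.
brown marbles: 2.
3 − 2 = 1.

1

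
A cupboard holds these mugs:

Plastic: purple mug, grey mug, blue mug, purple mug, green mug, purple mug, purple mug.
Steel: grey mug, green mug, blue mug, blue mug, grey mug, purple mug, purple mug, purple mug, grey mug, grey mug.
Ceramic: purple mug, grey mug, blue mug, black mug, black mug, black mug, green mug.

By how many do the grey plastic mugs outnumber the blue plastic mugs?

grey plastic mugs: 1.
blue plastic mugs: 1.
1 − 1 = 0.

0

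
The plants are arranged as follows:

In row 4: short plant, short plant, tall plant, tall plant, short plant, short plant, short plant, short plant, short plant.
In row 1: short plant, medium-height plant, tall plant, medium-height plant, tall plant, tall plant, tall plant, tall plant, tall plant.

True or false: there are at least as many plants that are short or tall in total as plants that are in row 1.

|plants that are short or tall| = 16.
|plants in row 1| = 9.
The claim requires 16 ≥ 9, which holds.

True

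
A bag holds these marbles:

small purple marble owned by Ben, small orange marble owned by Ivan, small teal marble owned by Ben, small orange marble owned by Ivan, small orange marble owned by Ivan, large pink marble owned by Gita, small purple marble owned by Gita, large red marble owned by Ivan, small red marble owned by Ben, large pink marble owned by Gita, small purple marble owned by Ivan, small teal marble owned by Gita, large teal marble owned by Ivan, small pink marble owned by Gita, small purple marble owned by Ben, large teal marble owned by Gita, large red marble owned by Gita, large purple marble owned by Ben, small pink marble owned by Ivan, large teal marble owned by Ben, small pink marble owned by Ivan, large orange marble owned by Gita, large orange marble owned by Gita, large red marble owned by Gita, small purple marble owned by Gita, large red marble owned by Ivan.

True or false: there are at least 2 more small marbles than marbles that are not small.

True

There are 14 small marbles.
There are 12 marbles that are not small.
The claim requires 14 − 12 = 2 ≥ 2, which holds.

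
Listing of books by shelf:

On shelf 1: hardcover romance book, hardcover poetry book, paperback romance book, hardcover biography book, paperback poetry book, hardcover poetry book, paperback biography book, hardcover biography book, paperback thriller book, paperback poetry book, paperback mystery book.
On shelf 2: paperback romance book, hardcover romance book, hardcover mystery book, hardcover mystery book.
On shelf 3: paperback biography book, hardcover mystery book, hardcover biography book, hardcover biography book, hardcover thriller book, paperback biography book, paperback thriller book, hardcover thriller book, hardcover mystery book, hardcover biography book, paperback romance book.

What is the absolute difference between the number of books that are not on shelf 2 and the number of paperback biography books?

books that are not on shelf 2: 22. paperback biography books: 3.
|22 − 3| = 22 − 3 = 19.

19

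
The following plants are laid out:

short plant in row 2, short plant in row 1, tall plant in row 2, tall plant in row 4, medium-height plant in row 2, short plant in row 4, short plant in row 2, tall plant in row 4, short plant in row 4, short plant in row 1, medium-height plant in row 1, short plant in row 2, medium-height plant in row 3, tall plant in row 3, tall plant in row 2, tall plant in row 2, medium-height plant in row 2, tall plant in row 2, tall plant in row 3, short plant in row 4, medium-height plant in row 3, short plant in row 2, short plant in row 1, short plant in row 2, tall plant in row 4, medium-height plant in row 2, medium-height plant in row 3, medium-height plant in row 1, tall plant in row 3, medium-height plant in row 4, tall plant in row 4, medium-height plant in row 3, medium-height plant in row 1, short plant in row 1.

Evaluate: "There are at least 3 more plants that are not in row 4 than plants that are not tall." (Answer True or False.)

|plants that are not in row 4| = 26.
|plants that are not tall| = 23.
The claim requires 26 − 23 = 3 ≥ 3, which holds.

True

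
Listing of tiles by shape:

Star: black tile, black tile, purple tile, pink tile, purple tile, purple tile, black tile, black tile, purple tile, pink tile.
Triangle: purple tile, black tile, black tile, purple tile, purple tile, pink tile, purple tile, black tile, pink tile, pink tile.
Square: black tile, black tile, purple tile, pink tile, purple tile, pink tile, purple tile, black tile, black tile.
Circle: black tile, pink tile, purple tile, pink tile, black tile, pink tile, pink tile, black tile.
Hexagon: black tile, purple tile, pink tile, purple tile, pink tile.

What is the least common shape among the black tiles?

hexagon

Counts by shape (restricted to black tiles): star 4, square 4, triangle 3, circle 3, hexagon 1.
The minimum is 1, held uniquely by hexagon.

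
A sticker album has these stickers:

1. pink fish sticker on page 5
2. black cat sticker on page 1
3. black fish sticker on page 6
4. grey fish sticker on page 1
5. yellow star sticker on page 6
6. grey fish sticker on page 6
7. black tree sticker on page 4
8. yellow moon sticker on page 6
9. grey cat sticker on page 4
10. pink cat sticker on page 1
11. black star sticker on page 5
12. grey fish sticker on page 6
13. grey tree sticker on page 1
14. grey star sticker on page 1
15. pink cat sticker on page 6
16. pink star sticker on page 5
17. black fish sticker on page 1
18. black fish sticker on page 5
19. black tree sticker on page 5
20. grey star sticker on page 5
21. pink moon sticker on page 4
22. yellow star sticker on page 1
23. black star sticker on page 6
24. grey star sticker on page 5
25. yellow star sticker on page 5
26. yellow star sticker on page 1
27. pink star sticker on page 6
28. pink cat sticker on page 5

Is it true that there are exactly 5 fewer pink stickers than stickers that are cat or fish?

True

pink stickers: 7.
stickers that are cat or fish: 12.
The claim requires 12 − 7 (= 5) to equal 5, which holds.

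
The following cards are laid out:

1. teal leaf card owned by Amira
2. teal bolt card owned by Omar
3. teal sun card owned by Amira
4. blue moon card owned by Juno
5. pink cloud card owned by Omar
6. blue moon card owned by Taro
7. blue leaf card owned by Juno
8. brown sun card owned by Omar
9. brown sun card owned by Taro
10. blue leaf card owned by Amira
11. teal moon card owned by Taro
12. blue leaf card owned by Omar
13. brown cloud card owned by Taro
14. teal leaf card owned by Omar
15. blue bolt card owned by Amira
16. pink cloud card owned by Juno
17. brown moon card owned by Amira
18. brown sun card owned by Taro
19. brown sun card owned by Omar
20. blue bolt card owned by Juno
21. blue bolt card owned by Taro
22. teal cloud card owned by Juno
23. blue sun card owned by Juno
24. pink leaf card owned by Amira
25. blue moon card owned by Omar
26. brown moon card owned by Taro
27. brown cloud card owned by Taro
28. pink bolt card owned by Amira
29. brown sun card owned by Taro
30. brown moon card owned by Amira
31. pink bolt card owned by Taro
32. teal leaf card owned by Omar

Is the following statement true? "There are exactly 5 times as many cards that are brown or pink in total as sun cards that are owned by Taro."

True

There are 15 cards that are brown or pink.
Count of sun cards owned by Taro: 3.
The claim requires 15 = 5 × 3 = 15, which holds.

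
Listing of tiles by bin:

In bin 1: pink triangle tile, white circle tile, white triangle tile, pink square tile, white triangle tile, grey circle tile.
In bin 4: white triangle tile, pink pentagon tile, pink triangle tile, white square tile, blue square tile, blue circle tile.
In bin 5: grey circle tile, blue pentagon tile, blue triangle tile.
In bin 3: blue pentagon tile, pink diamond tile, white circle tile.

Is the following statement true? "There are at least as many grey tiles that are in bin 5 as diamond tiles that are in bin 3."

True

grey tiles in bin 5: 1.
diamond tiles in bin 3: 1.
The claim requires 1 ≥ 1, which holds.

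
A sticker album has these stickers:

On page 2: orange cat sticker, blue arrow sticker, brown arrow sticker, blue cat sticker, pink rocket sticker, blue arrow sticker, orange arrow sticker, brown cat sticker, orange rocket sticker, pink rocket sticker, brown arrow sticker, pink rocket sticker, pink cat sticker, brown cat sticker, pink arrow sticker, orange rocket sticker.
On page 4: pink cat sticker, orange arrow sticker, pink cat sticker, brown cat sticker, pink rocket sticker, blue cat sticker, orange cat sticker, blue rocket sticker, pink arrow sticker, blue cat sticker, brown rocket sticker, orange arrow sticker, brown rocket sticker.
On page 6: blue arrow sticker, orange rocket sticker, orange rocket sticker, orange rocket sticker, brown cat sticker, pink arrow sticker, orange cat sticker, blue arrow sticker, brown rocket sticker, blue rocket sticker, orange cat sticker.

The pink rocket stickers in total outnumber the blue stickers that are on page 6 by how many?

pink rocket stickers: 4.
blue stickers on page 6: 3.
4 − 3 = 1.

1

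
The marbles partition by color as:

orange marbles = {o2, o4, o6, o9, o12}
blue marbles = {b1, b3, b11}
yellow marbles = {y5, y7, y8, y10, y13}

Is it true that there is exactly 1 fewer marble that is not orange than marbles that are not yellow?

False

There are 8 marbles that are not orange.
There are 8 marbles that are not yellow.
The claim requires 8 − 8 (= 0) to equal 1, which does not hold.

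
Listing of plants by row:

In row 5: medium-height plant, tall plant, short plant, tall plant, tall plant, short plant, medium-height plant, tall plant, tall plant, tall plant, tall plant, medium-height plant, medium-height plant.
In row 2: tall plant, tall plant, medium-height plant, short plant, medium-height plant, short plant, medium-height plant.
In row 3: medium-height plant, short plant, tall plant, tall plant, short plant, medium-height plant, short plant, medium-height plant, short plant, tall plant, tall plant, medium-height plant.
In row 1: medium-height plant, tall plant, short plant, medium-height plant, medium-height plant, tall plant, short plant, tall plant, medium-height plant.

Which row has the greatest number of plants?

row 5

Counts by row: row 5→13, row 3→12, row 1→9, row 2→7.
The maximum is 13, held uniquely by row 5.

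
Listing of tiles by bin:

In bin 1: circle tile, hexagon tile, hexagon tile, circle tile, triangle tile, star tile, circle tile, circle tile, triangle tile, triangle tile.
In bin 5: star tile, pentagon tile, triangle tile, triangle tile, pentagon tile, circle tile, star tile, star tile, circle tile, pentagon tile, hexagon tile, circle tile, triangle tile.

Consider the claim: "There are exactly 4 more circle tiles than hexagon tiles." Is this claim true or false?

|circle tiles| = 7.
|hexagon tiles| = 3.
The claim requires 7 − 3 (= 4) to equal 4, which holds.

True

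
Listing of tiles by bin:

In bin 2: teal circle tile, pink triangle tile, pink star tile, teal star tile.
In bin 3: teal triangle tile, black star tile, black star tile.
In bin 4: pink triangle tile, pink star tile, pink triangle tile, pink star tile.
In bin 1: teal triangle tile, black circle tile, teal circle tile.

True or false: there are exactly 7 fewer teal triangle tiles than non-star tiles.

False

There are 2 teal triangle tiles.
There are 8 non-star tiles.
The claim requires 8 − 2 (= 6) to equal 7, which does not hold.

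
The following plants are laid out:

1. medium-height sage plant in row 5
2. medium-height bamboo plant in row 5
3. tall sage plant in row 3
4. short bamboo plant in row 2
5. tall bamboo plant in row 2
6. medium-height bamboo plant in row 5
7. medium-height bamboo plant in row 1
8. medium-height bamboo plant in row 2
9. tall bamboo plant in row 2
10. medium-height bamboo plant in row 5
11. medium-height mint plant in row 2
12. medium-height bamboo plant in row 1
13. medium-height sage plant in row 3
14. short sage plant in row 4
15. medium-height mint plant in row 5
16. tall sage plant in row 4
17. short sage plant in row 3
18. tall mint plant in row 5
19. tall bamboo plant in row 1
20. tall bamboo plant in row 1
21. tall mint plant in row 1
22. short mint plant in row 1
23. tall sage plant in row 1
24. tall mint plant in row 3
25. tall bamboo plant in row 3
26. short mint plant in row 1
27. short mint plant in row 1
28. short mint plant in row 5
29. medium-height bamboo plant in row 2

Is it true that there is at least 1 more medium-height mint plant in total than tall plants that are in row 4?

True

There are 2 medium-height mint plants.
There is 1 tall plant in row 4.
The claim requires 2 − 1 = 1 ≥ 1, which holds.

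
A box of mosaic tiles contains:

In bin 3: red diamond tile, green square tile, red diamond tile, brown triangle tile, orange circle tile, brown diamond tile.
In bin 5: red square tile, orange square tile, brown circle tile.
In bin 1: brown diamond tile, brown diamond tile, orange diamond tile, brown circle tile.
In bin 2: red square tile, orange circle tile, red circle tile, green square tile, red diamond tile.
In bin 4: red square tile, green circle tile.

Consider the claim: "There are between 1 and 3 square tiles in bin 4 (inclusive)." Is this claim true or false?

There is 1 square tile in bin 4.
The claim requires 1 ≤ 1 ≤ 3, which holds.

True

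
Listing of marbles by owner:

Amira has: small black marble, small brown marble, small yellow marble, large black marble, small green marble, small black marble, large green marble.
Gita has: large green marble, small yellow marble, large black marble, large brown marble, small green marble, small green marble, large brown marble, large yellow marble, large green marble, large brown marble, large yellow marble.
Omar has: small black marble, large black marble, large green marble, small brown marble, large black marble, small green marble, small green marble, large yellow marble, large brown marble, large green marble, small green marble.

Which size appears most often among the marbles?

large

Counts by size: large 16, small 13.
The maximum is 16, held uniquely by large.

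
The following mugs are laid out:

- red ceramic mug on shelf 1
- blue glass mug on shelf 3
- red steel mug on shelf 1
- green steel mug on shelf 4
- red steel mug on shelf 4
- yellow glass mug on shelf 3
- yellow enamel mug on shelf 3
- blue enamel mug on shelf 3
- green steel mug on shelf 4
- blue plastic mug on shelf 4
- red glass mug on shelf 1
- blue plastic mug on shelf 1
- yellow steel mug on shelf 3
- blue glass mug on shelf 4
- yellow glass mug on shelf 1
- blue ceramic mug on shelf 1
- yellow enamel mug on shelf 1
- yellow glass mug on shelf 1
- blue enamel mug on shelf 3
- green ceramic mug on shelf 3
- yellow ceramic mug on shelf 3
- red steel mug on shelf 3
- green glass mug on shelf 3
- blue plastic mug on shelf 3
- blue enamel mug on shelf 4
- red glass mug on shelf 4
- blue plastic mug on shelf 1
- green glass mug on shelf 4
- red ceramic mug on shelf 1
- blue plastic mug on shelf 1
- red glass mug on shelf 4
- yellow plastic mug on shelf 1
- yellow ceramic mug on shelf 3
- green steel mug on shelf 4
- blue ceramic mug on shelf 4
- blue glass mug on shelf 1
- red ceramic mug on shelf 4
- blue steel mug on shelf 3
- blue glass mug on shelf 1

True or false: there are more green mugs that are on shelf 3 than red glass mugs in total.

green mugs on shelf 3: 2.
red glass mugs: 3.
The claim requires 2 > 3, which does not hold.

False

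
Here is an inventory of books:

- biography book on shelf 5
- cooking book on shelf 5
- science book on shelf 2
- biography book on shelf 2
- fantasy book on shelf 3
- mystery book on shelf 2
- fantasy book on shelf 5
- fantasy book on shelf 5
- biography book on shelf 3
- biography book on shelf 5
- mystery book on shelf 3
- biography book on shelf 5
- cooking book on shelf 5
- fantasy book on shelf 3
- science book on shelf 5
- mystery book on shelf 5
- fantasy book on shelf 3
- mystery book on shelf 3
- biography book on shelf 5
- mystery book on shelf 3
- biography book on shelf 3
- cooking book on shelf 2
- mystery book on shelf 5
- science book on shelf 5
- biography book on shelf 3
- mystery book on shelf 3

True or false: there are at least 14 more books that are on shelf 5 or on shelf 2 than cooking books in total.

books on shelf 5 or on shelf 2: 16.
cooking books: 3.
The claim requires 16 − 3 = 13 ≥ 14, which does not hold.

False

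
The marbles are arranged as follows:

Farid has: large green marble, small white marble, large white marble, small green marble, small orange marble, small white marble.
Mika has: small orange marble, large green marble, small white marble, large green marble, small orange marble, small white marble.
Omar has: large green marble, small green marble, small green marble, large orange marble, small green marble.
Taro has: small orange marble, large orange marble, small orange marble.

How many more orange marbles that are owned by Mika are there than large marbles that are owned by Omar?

orange marbles owned by Mika: 2.
large marbles owned by Omar: 2.
2 − 2 = 0.

0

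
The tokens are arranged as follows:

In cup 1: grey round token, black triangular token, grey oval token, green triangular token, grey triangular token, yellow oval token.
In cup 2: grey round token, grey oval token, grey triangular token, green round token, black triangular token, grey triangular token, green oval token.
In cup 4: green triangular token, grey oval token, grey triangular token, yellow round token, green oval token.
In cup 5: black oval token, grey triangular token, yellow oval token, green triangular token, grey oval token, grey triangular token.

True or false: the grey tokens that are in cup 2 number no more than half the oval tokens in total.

True

|grey tokens in cup 2| = 4.
|oval tokens| = 9.
The claim requires 2 × 4 = 8 ≤ 9, which holds.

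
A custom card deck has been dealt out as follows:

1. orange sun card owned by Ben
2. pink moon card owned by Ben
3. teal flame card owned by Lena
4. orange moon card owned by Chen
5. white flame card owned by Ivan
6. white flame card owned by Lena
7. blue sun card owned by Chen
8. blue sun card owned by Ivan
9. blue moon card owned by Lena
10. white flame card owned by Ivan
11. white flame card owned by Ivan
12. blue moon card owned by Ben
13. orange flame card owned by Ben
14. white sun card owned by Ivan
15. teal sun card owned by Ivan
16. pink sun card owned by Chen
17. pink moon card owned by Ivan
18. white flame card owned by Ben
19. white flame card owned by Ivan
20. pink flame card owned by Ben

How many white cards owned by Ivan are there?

5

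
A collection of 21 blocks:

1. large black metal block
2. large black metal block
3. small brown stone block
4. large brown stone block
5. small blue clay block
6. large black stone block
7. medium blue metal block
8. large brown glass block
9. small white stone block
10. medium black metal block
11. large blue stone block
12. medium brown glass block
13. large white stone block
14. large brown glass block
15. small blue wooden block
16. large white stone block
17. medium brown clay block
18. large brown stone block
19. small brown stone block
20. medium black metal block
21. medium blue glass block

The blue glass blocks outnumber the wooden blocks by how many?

0

blue glass blocks: 1.
wooden blocks: 1.
1 − 1 = 0.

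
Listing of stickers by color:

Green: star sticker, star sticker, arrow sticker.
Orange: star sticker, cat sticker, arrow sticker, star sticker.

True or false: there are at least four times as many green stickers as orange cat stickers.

There are 3 green stickers.
There is 1 orange cat sticker.
The claim requires 3 ≥ 4 × 1 = 4, which does not hold.

False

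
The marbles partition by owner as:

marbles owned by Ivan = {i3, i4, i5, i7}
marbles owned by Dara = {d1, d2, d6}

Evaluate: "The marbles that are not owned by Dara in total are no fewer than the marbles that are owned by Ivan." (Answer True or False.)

marbles that are not owned by Dara: 4.
marbles owned by Ivan: 4.
The claim requires 4 ≥ 4, which holds.

True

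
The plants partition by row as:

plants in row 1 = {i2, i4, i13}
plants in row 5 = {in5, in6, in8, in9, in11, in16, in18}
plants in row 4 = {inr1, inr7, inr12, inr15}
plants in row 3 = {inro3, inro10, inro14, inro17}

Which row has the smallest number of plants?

row 1

Counts by row: row 5→7, row 3→4, row 4→4, row 1→3.
The minimum is 3, held uniquely by row 1.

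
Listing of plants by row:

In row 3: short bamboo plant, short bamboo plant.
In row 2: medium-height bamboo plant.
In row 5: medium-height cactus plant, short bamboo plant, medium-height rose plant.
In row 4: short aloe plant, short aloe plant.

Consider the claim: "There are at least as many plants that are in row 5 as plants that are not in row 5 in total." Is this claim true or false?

plants in row 5: 3.
plants that are not in row 5: 5.
The claim requires 3 ≥ 5, which does not hold.

False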